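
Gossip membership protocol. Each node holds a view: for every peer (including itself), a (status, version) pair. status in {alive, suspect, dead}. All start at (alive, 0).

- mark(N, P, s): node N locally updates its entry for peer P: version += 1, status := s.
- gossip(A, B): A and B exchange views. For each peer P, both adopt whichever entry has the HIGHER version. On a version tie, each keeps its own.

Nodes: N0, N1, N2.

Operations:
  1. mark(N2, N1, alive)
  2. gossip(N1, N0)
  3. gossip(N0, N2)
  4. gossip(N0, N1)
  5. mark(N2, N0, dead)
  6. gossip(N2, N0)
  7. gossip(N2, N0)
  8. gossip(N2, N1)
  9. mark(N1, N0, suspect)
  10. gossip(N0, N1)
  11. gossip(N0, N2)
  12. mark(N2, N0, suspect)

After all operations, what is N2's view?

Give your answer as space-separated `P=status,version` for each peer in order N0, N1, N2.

Op 1: N2 marks N1=alive -> (alive,v1)
Op 2: gossip N1<->N0 -> N1.N0=(alive,v0) N1.N1=(alive,v0) N1.N2=(alive,v0) | N0.N0=(alive,v0) N0.N1=(alive,v0) N0.N2=(alive,v0)
Op 3: gossip N0<->N2 -> N0.N0=(alive,v0) N0.N1=(alive,v1) N0.N2=(alive,v0) | N2.N0=(alive,v0) N2.N1=(alive,v1) N2.N2=(alive,v0)
Op 4: gossip N0<->N1 -> N0.N0=(alive,v0) N0.N1=(alive,v1) N0.N2=(alive,v0) | N1.N0=(alive,v0) N1.N1=(alive,v1) N1.N2=(alive,v0)
Op 5: N2 marks N0=dead -> (dead,v1)
Op 6: gossip N2<->N0 -> N2.N0=(dead,v1) N2.N1=(alive,v1) N2.N2=(alive,v0) | N0.N0=(dead,v1) N0.N1=(alive,v1) N0.N2=(alive,v0)
Op 7: gossip N2<->N0 -> N2.N0=(dead,v1) N2.N1=(alive,v1) N2.N2=(alive,v0) | N0.N0=(dead,v1) N0.N1=(alive,v1) N0.N2=(alive,v0)
Op 8: gossip N2<->N1 -> N2.N0=(dead,v1) N2.N1=(alive,v1) N2.N2=(alive,v0) | N1.N0=(dead,v1) N1.N1=(alive,v1) N1.N2=(alive,v0)
Op 9: N1 marks N0=suspect -> (suspect,v2)
Op 10: gossip N0<->N1 -> N0.N0=(suspect,v2) N0.N1=(alive,v1) N0.N2=(alive,v0) | N1.N0=(suspect,v2) N1.N1=(alive,v1) N1.N2=(alive,v0)
Op 11: gossip N0<->N2 -> N0.N0=(suspect,v2) N0.N1=(alive,v1) N0.N2=(alive,v0) | N2.N0=(suspect,v2) N2.N1=(alive,v1) N2.N2=(alive,v0)
Op 12: N2 marks N0=suspect -> (suspect,v3)

Answer: N0=suspect,3 N1=alive,1 N2=alive,0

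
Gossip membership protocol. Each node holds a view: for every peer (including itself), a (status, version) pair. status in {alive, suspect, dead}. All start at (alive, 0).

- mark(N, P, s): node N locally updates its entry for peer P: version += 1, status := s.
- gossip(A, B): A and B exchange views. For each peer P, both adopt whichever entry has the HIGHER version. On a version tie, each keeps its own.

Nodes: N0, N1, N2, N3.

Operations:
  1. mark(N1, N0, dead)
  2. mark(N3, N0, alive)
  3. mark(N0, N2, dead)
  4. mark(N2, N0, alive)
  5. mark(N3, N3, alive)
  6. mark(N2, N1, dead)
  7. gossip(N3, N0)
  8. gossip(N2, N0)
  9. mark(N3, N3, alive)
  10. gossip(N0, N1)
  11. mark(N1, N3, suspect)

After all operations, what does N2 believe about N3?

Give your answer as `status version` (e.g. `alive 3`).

Op 1: N1 marks N0=dead -> (dead,v1)
Op 2: N3 marks N0=alive -> (alive,v1)
Op 3: N0 marks N2=dead -> (dead,v1)
Op 4: N2 marks N0=alive -> (alive,v1)
Op 5: N3 marks N3=alive -> (alive,v1)
Op 6: N2 marks N1=dead -> (dead,v1)
Op 7: gossip N3<->N0 -> N3.N0=(alive,v1) N3.N1=(alive,v0) N3.N2=(dead,v1) N3.N3=(alive,v1) | N0.N0=(alive,v1) N0.N1=(alive,v0) N0.N2=(dead,v1) N0.N3=(alive,v1)
Op 8: gossip N2<->N0 -> N2.N0=(alive,v1) N2.N1=(dead,v1) N2.N2=(dead,v1) N2.N3=(alive,v1) | N0.N0=(alive,v1) N0.N1=(dead,v1) N0.N2=(dead,v1) N0.N3=(alive,v1)
Op 9: N3 marks N3=alive -> (alive,v2)
Op 10: gossip N0<->N1 -> N0.N0=(alive,v1) N0.N1=(dead,v1) N0.N2=(dead,v1) N0.N3=(alive,v1) | N1.N0=(dead,v1) N1.N1=(dead,v1) N1.N2=(dead,v1) N1.N3=(alive,v1)
Op 11: N1 marks N3=suspect -> (suspect,v2)

Answer: alive 1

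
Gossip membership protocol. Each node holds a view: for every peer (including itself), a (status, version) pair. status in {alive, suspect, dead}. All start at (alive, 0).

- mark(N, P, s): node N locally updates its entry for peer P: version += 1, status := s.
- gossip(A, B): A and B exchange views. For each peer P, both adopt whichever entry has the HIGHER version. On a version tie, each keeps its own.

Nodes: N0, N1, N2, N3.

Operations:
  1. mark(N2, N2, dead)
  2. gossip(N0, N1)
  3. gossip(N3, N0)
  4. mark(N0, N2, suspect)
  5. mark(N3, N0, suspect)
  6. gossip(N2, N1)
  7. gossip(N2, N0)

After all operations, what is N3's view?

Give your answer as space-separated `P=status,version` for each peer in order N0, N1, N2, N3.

Op 1: N2 marks N2=dead -> (dead,v1)
Op 2: gossip N0<->N1 -> N0.N0=(alive,v0) N0.N1=(alive,v0) N0.N2=(alive,v0) N0.N3=(alive,v0) | N1.N0=(alive,v0) N1.N1=(alive,v0) N1.N2=(alive,v0) N1.N3=(alive,v0)
Op 3: gossip N3<->N0 -> N3.N0=(alive,v0) N3.N1=(alive,v0) N3.N2=(alive,v0) N3.N3=(alive,v0) | N0.N0=(alive,v0) N0.N1=(alive,v0) N0.N2=(alive,v0) N0.N3=(alive,v0)
Op 4: N0 marks N2=suspect -> (suspect,v1)
Op 5: N3 marks N0=suspect -> (suspect,v1)
Op 6: gossip N2<->N1 -> N2.N0=(alive,v0) N2.N1=(alive,v0) N2.N2=(dead,v1) N2.N3=(alive,v0) | N1.N0=(alive,v0) N1.N1=(alive,v0) N1.N2=(dead,v1) N1.N3=(alive,v0)
Op 7: gossip N2<->N0 -> N2.N0=(alive,v0) N2.N1=(alive,v0) N2.N2=(dead,v1) N2.N3=(alive,v0) | N0.N0=(alive,v0) N0.N1=(alive,v0) N0.N2=(suspect,v1) N0.N3=(alive,v0)

Answer: N0=suspect,1 N1=alive,0 N2=alive,0 N3=alive,0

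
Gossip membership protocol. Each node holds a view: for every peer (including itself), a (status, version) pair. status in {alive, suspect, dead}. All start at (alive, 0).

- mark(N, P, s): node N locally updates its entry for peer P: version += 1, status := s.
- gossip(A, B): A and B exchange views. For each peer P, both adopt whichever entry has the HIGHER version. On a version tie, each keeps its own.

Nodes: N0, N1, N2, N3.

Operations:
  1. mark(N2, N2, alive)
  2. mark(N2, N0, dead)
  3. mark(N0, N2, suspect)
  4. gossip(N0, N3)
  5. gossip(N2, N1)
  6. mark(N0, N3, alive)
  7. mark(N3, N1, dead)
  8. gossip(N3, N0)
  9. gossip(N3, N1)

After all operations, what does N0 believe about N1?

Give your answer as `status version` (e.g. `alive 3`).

Op 1: N2 marks N2=alive -> (alive,v1)
Op 2: N2 marks N0=dead -> (dead,v1)
Op 3: N0 marks N2=suspect -> (suspect,v1)
Op 4: gossip N0<->N3 -> N0.N0=(alive,v0) N0.N1=(alive,v0) N0.N2=(suspect,v1) N0.N3=(alive,v0) | N3.N0=(alive,v0) N3.N1=(alive,v0) N3.N2=(suspect,v1) N3.N3=(alive,v0)
Op 5: gossip N2<->N1 -> N2.N0=(dead,v1) N2.N1=(alive,v0) N2.N2=(alive,v1) N2.N3=(alive,v0) | N1.N0=(dead,v1) N1.N1=(alive,v0) N1.N2=(alive,v1) N1.N3=(alive,v0)
Op 6: N0 marks N3=alive -> (alive,v1)
Op 7: N3 marks N1=dead -> (dead,v1)
Op 8: gossip N3<->N0 -> N3.N0=(alive,v0) N3.N1=(dead,v1) N3.N2=(suspect,v1) N3.N3=(alive,v1) | N0.N0=(alive,v0) N0.N1=(dead,v1) N0.N2=(suspect,v1) N0.N3=(alive,v1)
Op 9: gossip N3<->N1 -> N3.N0=(dead,v1) N3.N1=(dead,v1) N3.N2=(suspect,v1) N3.N3=(alive,v1) | N1.N0=(dead,v1) N1.N1=(dead,v1) N1.N2=(alive,v1) N1.N3=(alive,v1)

Answer: dead 1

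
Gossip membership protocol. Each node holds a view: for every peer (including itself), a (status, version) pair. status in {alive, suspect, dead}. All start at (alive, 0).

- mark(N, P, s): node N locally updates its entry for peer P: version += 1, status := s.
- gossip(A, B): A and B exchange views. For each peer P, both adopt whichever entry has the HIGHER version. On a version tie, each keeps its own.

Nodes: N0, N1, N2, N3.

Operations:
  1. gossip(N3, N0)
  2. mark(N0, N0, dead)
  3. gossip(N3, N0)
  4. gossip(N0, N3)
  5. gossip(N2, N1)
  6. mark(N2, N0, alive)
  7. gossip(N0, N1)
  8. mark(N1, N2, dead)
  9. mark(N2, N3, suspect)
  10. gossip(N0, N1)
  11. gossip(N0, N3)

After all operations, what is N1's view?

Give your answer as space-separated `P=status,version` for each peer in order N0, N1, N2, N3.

Op 1: gossip N3<->N0 -> N3.N0=(alive,v0) N3.N1=(alive,v0) N3.N2=(alive,v0) N3.N3=(alive,v0) | N0.N0=(alive,v0) N0.N1=(alive,v0) N0.N2=(alive,v0) N0.N3=(alive,v0)
Op 2: N0 marks N0=dead -> (dead,v1)
Op 3: gossip N3<->N0 -> N3.N0=(dead,v1) N3.N1=(alive,v0) N3.N2=(alive,v0) N3.N3=(alive,v0) | N0.N0=(dead,v1) N0.N1=(alive,v0) N0.N2=(alive,v0) N0.N3=(alive,v0)
Op 4: gossip N0<->N3 -> N0.N0=(dead,v1) N0.N1=(alive,v0) N0.N2=(alive,v0) N0.N3=(alive,v0) | N3.N0=(dead,v1) N3.N1=(alive,v0) N3.N2=(alive,v0) N3.N3=(alive,v0)
Op 5: gossip N2<->N1 -> N2.N0=(alive,v0) N2.N1=(alive,v0) N2.N2=(alive,v0) N2.N3=(alive,v0) | N1.N0=(alive,v0) N1.N1=(alive,v0) N1.N2=(alive,v0) N1.N3=(alive,v0)
Op 6: N2 marks N0=alive -> (alive,v1)
Op 7: gossip N0<->N1 -> N0.N0=(dead,v1) N0.N1=(alive,v0) N0.N2=(alive,v0) N0.N3=(alive,v0) | N1.N0=(dead,v1) N1.N1=(alive,v0) N1.N2=(alive,v0) N1.N3=(alive,v0)
Op 8: N1 marks N2=dead -> (dead,v1)
Op 9: N2 marks N3=suspect -> (suspect,v1)
Op 10: gossip N0<->N1 -> N0.N0=(dead,v1) N0.N1=(alive,v0) N0.N2=(dead,v1) N0.N3=(alive,v0) | N1.N0=(dead,v1) N1.N1=(alive,v0) N1.N2=(dead,v1) N1.N3=(alive,v0)
Op 11: gossip N0<->N3 -> N0.N0=(dead,v1) N0.N1=(alive,v0) N0.N2=(dead,v1) N0.N3=(alive,v0) | N3.N0=(dead,v1) N3.N1=(alive,v0) N3.N2=(dead,v1) N3.N3=(alive,v0)

Answer: N0=dead,1 N1=alive,0 N2=dead,1 N3=alive,0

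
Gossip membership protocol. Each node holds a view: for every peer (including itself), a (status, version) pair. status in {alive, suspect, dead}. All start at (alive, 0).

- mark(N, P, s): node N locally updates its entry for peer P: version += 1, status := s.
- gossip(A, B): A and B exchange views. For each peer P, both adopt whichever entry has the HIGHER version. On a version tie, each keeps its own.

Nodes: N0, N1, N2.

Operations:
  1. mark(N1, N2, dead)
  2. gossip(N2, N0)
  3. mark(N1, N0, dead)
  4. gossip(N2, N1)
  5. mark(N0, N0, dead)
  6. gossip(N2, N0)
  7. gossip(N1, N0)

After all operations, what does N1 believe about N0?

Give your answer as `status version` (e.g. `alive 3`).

Answer: dead 1

Derivation:
Op 1: N1 marks N2=dead -> (dead,v1)
Op 2: gossip N2<->N0 -> N2.N0=(alive,v0) N2.N1=(alive,v0) N2.N2=(alive,v0) | N0.N0=(alive,v0) N0.N1=(alive,v0) N0.N2=(alive,v0)
Op 3: N1 marks N0=dead -> (dead,v1)
Op 4: gossip N2<->N1 -> N2.N0=(dead,v1) N2.N1=(alive,v0) N2.N2=(dead,v1) | N1.N0=(dead,v1) N1.N1=(alive,v0) N1.N2=(dead,v1)
Op 5: N0 marks N0=dead -> (dead,v1)
Op 6: gossip N2<->N0 -> N2.N0=(dead,v1) N2.N1=(alive,v0) N2.N2=(dead,v1) | N0.N0=(dead,v1) N0.N1=(alive,v0) N0.N2=(dead,v1)
Op 7: gossip N1<->N0 -> N1.N0=(dead,v1) N1.N1=(alive,v0) N1.N2=(dead,v1) | N0.N0=(dead,v1) N0.N1=(alive,v0) N0.N2=(dead,v1)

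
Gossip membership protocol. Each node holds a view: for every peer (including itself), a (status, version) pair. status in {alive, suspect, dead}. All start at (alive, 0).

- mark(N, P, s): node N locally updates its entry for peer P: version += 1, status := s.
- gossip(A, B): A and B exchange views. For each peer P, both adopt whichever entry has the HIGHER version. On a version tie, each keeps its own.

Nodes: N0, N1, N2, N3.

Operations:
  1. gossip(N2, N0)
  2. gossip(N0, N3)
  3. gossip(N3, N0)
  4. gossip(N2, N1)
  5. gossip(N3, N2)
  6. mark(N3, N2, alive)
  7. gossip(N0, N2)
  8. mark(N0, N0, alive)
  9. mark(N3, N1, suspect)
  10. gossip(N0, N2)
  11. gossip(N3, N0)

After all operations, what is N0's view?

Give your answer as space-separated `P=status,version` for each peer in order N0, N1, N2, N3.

Op 1: gossip N2<->N0 -> N2.N0=(alive,v0) N2.N1=(alive,v0) N2.N2=(alive,v0) N2.N3=(alive,v0) | N0.N0=(alive,v0) N0.N1=(alive,v0) N0.N2=(alive,v0) N0.N3=(alive,v0)
Op 2: gossip N0<->N3 -> N0.N0=(alive,v0) N0.N1=(alive,v0) N0.N2=(alive,v0) N0.N3=(alive,v0) | N3.N0=(alive,v0) N3.N1=(alive,v0) N3.N2=(alive,v0) N3.N3=(alive,v0)
Op 3: gossip N3<->N0 -> N3.N0=(alive,v0) N3.N1=(alive,v0) N3.N2=(alive,v0) N3.N3=(alive,v0) | N0.N0=(alive,v0) N0.N1=(alive,v0) N0.N2=(alive,v0) N0.N3=(alive,v0)
Op 4: gossip N2<->N1 -> N2.N0=(alive,v0) N2.N1=(alive,v0) N2.N2=(alive,v0) N2.N3=(alive,v0) | N1.N0=(alive,v0) N1.N1=(alive,v0) N1.N2=(alive,v0) N1.N3=(alive,v0)
Op 5: gossip N3<->N2 -> N3.N0=(alive,v0) N3.N1=(alive,v0) N3.N2=(alive,v0) N3.N3=(alive,v0) | N2.N0=(alive,v0) N2.N1=(alive,v0) N2.N2=(alive,v0) N2.N3=(alive,v0)
Op 6: N3 marks N2=alive -> (alive,v1)
Op 7: gossip N0<->N2 -> N0.N0=(alive,v0) N0.N1=(alive,v0) N0.N2=(alive,v0) N0.N3=(alive,v0) | N2.N0=(alive,v0) N2.N1=(alive,v0) N2.N2=(alive,v0) N2.N3=(alive,v0)
Op 8: N0 marks N0=alive -> (alive,v1)
Op 9: N3 marks N1=suspect -> (suspect,v1)
Op 10: gossip N0<->N2 -> N0.N0=(alive,v1) N0.N1=(alive,v0) N0.N2=(alive,v0) N0.N3=(alive,v0) | N2.N0=(alive,v1) N2.N1=(alive,v0) N2.N2=(alive,v0) N2.N3=(alive,v0)
Op 11: gossip N3<->N0 -> N3.N0=(alive,v1) N3.N1=(suspect,v1) N3.N2=(alive,v1) N3.N3=(alive,v0) | N0.N0=(alive,v1) N0.N1=(suspect,v1) N0.N2=(alive,v1) N0.N3=(alive,v0)

Answer: N0=alive,1 N1=suspect,1 N2=alive,1 N3=alive,0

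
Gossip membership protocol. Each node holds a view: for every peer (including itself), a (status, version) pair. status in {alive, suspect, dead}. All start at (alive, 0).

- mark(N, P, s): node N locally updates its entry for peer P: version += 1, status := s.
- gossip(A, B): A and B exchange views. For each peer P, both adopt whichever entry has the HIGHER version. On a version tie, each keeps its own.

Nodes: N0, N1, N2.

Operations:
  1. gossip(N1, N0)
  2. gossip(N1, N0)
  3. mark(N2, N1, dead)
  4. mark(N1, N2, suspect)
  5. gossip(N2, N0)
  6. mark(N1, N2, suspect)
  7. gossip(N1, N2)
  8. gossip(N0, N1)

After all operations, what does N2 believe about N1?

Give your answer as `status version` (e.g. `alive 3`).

Answer: dead 1

Derivation:
Op 1: gossip N1<->N0 -> N1.N0=(alive,v0) N1.N1=(alive,v0) N1.N2=(alive,v0) | N0.N0=(alive,v0) N0.N1=(alive,v0) N0.N2=(alive,v0)
Op 2: gossip N1<->N0 -> N1.N0=(alive,v0) N1.N1=(alive,v0) N1.N2=(alive,v0) | N0.N0=(alive,v0) N0.N1=(alive,v0) N0.N2=(alive,v0)
Op 3: N2 marks N1=dead -> (dead,v1)
Op 4: N1 marks N2=suspect -> (suspect,v1)
Op 5: gossip N2<->N0 -> N2.N0=(alive,v0) N2.N1=(dead,v1) N2.N2=(alive,v0) | N0.N0=(alive,v0) N0.N1=(dead,v1) N0.N2=(alive,v0)
Op 6: N1 marks N2=suspect -> (suspect,v2)
Op 7: gossip N1<->N2 -> N1.N0=(alive,v0) N1.N1=(dead,v1) N1.N2=(suspect,v2) | N2.N0=(alive,v0) N2.N1=(dead,v1) N2.N2=(suspect,v2)
Op 8: gossip N0<->N1 -> N0.N0=(alive,v0) N0.N1=(dead,v1) N0.N2=(suspect,v2) | N1.N0=(alive,v0) N1.N1=(dead,v1) N1.N2=(suspect,v2)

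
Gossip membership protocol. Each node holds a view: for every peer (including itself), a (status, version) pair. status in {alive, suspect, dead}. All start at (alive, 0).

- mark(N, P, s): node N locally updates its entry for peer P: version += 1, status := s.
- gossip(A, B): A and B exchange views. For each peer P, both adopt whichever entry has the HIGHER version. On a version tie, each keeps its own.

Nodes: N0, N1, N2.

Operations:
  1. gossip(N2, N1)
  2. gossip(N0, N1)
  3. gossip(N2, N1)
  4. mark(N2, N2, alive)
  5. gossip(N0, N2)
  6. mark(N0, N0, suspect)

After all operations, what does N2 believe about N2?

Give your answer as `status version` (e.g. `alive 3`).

Answer: alive 1

Derivation:
Op 1: gossip N2<->N1 -> N2.N0=(alive,v0) N2.N1=(alive,v0) N2.N2=(alive,v0) | N1.N0=(alive,v0) N1.N1=(alive,v0) N1.N2=(alive,v0)
Op 2: gossip N0<->N1 -> N0.N0=(alive,v0) N0.N1=(alive,v0) N0.N2=(alive,v0) | N1.N0=(alive,v0) N1.N1=(alive,v0) N1.N2=(alive,v0)
Op 3: gossip N2<->N1 -> N2.N0=(alive,v0) N2.N1=(alive,v0) N2.N2=(alive,v0) | N1.N0=(alive,v0) N1.N1=(alive,v0) N1.N2=(alive,v0)
Op 4: N2 marks N2=alive -> (alive,v1)
Op 5: gossip N0<->N2 -> N0.N0=(alive,v0) N0.N1=(alive,v0) N0.N2=(alive,v1) | N2.N0=(alive,v0) N2.N1=(alive,v0) N2.N2=(alive,v1)
Op 6: N0 marks N0=suspect -> (suspect,v1)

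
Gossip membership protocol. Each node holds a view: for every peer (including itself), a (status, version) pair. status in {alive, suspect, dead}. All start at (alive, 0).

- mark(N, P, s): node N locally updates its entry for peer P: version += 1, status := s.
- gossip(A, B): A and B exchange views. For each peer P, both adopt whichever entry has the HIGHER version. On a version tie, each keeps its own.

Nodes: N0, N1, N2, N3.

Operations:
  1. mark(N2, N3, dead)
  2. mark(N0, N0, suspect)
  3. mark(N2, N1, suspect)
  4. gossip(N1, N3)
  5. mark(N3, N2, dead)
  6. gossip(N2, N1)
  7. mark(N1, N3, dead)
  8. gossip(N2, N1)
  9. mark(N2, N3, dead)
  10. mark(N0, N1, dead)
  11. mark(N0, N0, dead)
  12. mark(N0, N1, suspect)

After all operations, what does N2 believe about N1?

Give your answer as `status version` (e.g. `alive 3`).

Answer: suspect 1

Derivation:
Op 1: N2 marks N3=dead -> (dead,v1)
Op 2: N0 marks N0=suspect -> (suspect,v1)
Op 3: N2 marks N1=suspect -> (suspect,v1)
Op 4: gossip N1<->N3 -> N1.N0=(alive,v0) N1.N1=(alive,v0) N1.N2=(alive,v0) N1.N3=(alive,v0) | N3.N0=(alive,v0) N3.N1=(alive,v0) N3.N2=(alive,v0) N3.N3=(alive,v0)
Op 5: N3 marks N2=dead -> (dead,v1)
Op 6: gossip N2<->N1 -> N2.N0=(alive,v0) N2.N1=(suspect,v1) N2.N2=(alive,v0) N2.N3=(dead,v1) | N1.N0=(alive,v0) N1.N1=(suspect,v1) N1.N2=(alive,v0) N1.N3=(dead,v1)
Op 7: N1 marks N3=dead -> (dead,v2)
Op 8: gossip N2<->N1 -> N2.N0=(alive,v0) N2.N1=(suspect,v1) N2.N2=(alive,v0) N2.N3=(dead,v2) | N1.N0=(alive,v0) N1.N1=(suspect,v1) N1.N2=(alive,v0) N1.N3=(dead,v2)
Op 9: N2 marks N3=dead -> (dead,v3)
Op 10: N0 marks N1=dead -> (dead,v1)
Op 11: N0 marks N0=dead -> (dead,v2)
Op 12: N0 marks N1=suspect -> (suspect,v2)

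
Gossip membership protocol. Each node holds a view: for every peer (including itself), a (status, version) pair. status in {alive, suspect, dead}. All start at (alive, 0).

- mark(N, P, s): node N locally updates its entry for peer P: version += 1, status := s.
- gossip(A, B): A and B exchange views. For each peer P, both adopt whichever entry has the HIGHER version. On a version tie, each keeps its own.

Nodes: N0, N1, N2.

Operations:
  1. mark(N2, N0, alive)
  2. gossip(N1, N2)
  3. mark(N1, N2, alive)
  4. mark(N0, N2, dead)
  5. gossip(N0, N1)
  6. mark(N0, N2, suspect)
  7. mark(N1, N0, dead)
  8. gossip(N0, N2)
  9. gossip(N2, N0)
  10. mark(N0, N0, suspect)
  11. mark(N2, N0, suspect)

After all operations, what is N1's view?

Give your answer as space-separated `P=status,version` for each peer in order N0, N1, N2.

Answer: N0=dead,2 N1=alive,0 N2=alive,1

Derivation:
Op 1: N2 marks N0=alive -> (alive,v1)
Op 2: gossip N1<->N2 -> N1.N0=(alive,v1) N1.N1=(alive,v0) N1.N2=(alive,v0) | N2.N0=(alive,v1) N2.N1=(alive,v0) N2.N2=(alive,v0)
Op 3: N1 marks N2=alive -> (alive,v1)
Op 4: N0 marks N2=dead -> (dead,v1)
Op 5: gossip N0<->N1 -> N0.N0=(alive,v1) N0.N1=(alive,v0) N0.N2=(dead,v1) | N1.N0=(alive,v1) N1.N1=(alive,v0) N1.N2=(alive,v1)
Op 6: N0 marks N2=suspect -> (suspect,v2)
Op 7: N1 marks N0=dead -> (dead,v2)
Op 8: gossip N0<->N2 -> N0.N0=(alive,v1) N0.N1=(alive,v0) N0.N2=(suspect,v2) | N2.N0=(alive,v1) N2.N1=(alive,v0) N2.N2=(suspect,v2)
Op 9: gossip N2<->N0 -> N2.N0=(alive,v1) N2.N1=(alive,v0) N2.N2=(suspect,v2) | N0.N0=(alive,v1) N0.N1=(alive,v0) N0.N2=(suspect,v2)
Op 10: N0 marks N0=suspect -> (suspect,v2)
Op 11: N2 marks N0=suspect -> (suspect,v2)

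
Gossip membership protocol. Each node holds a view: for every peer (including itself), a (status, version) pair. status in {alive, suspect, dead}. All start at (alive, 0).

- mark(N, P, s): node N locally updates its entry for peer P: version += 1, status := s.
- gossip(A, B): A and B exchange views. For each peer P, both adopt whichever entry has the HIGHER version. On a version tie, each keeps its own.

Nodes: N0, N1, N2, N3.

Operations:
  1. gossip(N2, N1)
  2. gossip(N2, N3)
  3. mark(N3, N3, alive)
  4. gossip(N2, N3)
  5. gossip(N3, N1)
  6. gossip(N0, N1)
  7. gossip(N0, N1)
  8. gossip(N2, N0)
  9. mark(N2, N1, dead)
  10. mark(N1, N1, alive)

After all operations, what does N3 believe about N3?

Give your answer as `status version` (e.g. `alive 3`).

Op 1: gossip N2<->N1 -> N2.N0=(alive,v0) N2.N1=(alive,v0) N2.N2=(alive,v0) N2.N3=(alive,v0) | N1.N0=(alive,v0) N1.N1=(alive,v0) N1.N2=(alive,v0) N1.N3=(alive,v0)
Op 2: gossip N2<->N3 -> N2.N0=(alive,v0) N2.N1=(alive,v0) N2.N2=(alive,v0) N2.N3=(alive,v0) | N3.N0=(alive,v0) N3.N1=(alive,v0) N3.N2=(alive,v0) N3.N3=(alive,v0)
Op 3: N3 marks N3=alive -> (alive,v1)
Op 4: gossip N2<->N3 -> N2.N0=(alive,v0) N2.N1=(alive,v0) N2.N2=(alive,v0) N2.N3=(alive,v1) | N3.N0=(alive,v0) N3.N1=(alive,v0) N3.N2=(alive,v0) N3.N3=(alive,v1)
Op 5: gossip N3<->N1 -> N3.N0=(alive,v0) N3.N1=(alive,v0) N3.N2=(alive,v0) N3.N3=(alive,v1) | N1.N0=(alive,v0) N1.N1=(alive,v0) N1.N2=(alive,v0) N1.N3=(alive,v1)
Op 6: gossip N0<->N1 -> N0.N0=(alive,v0) N0.N1=(alive,v0) N0.N2=(alive,v0) N0.N3=(alive,v1) | N1.N0=(alive,v0) N1.N1=(alive,v0) N1.N2=(alive,v0) N1.N3=(alive,v1)
Op 7: gossip N0<->N1 -> N0.N0=(alive,v0) N0.N1=(alive,v0) N0.N2=(alive,v0) N0.N3=(alive,v1) | N1.N0=(alive,v0) N1.N1=(alive,v0) N1.N2=(alive,v0) N1.N3=(alive,v1)
Op 8: gossip N2<->N0 -> N2.N0=(alive,v0) N2.N1=(alive,v0) N2.N2=(alive,v0) N2.N3=(alive,v1) | N0.N0=(alive,v0) N0.N1=(alive,v0) N0.N2=(alive,v0) N0.N3=(alive,v1)
Op 9: N2 marks N1=dead -> (dead,v1)
Op 10: N1 marks N1=alive -> (alive,v1)

Answer: alive 1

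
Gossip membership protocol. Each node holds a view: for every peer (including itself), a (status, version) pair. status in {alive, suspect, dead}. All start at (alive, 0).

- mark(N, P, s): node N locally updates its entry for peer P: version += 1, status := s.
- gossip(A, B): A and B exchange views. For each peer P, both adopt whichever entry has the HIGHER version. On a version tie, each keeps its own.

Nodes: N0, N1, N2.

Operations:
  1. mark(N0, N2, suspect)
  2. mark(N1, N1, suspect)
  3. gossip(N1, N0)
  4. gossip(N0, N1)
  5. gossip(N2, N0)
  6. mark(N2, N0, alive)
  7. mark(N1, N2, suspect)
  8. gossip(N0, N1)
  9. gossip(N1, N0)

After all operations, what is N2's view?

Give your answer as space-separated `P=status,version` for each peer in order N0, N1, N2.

Answer: N0=alive,1 N1=suspect,1 N2=suspect,1

Derivation:
Op 1: N0 marks N2=suspect -> (suspect,v1)
Op 2: N1 marks N1=suspect -> (suspect,v1)
Op 3: gossip N1<->N0 -> N1.N0=(alive,v0) N1.N1=(suspect,v1) N1.N2=(suspect,v1) | N0.N0=(alive,v0) N0.N1=(suspect,v1) N0.N2=(suspect,v1)
Op 4: gossip N0<->N1 -> N0.N0=(alive,v0) N0.N1=(suspect,v1) N0.N2=(suspect,v1) | N1.N0=(alive,v0) N1.N1=(suspect,v1) N1.N2=(suspect,v1)
Op 5: gossip N2<->N0 -> N2.N0=(alive,v0) N2.N1=(suspect,v1) N2.N2=(suspect,v1) | N0.N0=(alive,v0) N0.N1=(suspect,v1) N0.N2=(suspect,v1)
Op 6: N2 marks N0=alive -> (alive,v1)
Op 7: N1 marks N2=suspect -> (suspect,v2)
Op 8: gossip N0<->N1 -> N0.N0=(alive,v0) N0.N1=(suspect,v1) N0.N2=(suspect,v2) | N1.N0=(alive,v0) N1.N1=(suspect,v1) N1.N2=(suspect,v2)
Op 9: gossip N1<->N0 -> N1.N0=(alive,v0) N1.N1=(suspect,v1) N1.N2=(suspect,v2) | N0.N0=(alive,v0) N0.N1=(suspect,v1) N0.N2=(suspect,v2)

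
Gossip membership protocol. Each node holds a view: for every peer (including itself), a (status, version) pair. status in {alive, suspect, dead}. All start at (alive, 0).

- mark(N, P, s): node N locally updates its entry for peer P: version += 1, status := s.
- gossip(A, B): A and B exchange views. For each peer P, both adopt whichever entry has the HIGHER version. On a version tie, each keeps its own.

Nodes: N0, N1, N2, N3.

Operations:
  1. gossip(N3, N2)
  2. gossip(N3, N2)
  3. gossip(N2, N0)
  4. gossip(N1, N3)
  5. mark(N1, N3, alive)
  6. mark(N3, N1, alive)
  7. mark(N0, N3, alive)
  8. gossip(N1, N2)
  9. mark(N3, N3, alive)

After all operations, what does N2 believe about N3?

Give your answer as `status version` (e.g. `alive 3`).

Answer: alive 1

Derivation:
Op 1: gossip N3<->N2 -> N3.N0=(alive,v0) N3.N1=(alive,v0) N3.N2=(alive,v0) N3.N3=(alive,v0) | N2.N0=(alive,v0) N2.N1=(alive,v0) N2.N2=(alive,v0) N2.N3=(alive,v0)
Op 2: gossip N3<->N2 -> N3.N0=(alive,v0) N3.N1=(alive,v0) N3.N2=(alive,v0) N3.N3=(alive,v0) | N2.N0=(alive,v0) N2.N1=(alive,v0) N2.N2=(alive,v0) N2.N3=(alive,v0)
Op 3: gossip N2<->N0 -> N2.N0=(alive,v0) N2.N1=(alive,v0) N2.N2=(alive,v0) N2.N3=(alive,v0) | N0.N0=(alive,v0) N0.N1=(alive,v0) N0.N2=(alive,v0) N0.N3=(alive,v0)
Op 4: gossip N1<->N3 -> N1.N0=(alive,v0) N1.N1=(alive,v0) N1.N2=(alive,v0) N1.N3=(alive,v0) | N3.N0=(alive,v0) N3.N1=(alive,v0) N3.N2=(alive,v0) N3.N3=(alive,v0)
Op 5: N1 marks N3=alive -> (alive,v1)
Op 6: N3 marks N1=alive -> (alive,v1)
Op 7: N0 marks N3=alive -> (alive,v1)
Op 8: gossip N1<->N2 -> N1.N0=(alive,v0) N1.N1=(alive,v0) N1.N2=(alive,v0) N1.N3=(alive,v1) | N2.N0=(alive,v0) N2.N1=(alive,v0) N2.N2=(alive,v0) N2.N3=(alive,v1)
Op 9: N3 marks N3=alive -> (alive,v1)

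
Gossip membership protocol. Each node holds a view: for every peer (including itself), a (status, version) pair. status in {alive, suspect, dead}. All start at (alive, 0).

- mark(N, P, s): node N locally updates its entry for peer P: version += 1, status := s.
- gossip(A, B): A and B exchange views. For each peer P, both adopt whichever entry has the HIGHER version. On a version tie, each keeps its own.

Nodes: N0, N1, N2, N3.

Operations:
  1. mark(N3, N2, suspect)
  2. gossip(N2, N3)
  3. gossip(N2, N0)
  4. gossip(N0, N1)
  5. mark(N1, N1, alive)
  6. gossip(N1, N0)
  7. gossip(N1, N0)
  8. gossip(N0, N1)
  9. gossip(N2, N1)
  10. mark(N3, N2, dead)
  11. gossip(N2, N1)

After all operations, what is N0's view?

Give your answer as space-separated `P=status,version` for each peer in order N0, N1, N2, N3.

Op 1: N3 marks N2=suspect -> (suspect,v1)
Op 2: gossip N2<->N3 -> N2.N0=(alive,v0) N2.N1=(alive,v0) N2.N2=(suspect,v1) N2.N3=(alive,v0) | N3.N0=(alive,v0) N3.N1=(alive,v0) N3.N2=(suspect,v1) N3.N3=(alive,v0)
Op 3: gossip N2<->N0 -> N2.N0=(alive,v0) N2.N1=(alive,v0) N2.N2=(suspect,v1) N2.N3=(alive,v0) | N0.N0=(alive,v0) N0.N1=(alive,v0) N0.N2=(suspect,v1) N0.N3=(alive,v0)
Op 4: gossip N0<->N1 -> N0.N0=(alive,v0) N0.N1=(alive,v0) N0.N2=(suspect,v1) N0.N3=(alive,v0) | N1.N0=(alive,v0) N1.N1=(alive,v0) N1.N2=(suspect,v1) N1.N3=(alive,v0)
Op 5: N1 marks N1=alive -> (alive,v1)
Op 6: gossip N1<->N0 -> N1.N0=(alive,v0) N1.N1=(alive,v1) N1.N2=(suspect,v1) N1.N3=(alive,v0) | N0.N0=(alive,v0) N0.N1=(alive,v1) N0.N2=(suspect,v1) N0.N3=(alive,v0)
Op 7: gossip N1<->N0 -> N1.N0=(alive,v0) N1.N1=(alive,v1) N1.N2=(suspect,v1) N1.N3=(alive,v0) | N0.N0=(alive,v0) N0.N1=(alive,v1) N0.N2=(suspect,v1) N0.N3=(alive,v0)
Op 8: gossip N0<->N1 -> N0.N0=(alive,v0) N0.N1=(alive,v1) N0.N2=(suspect,v1) N0.N3=(alive,v0) | N1.N0=(alive,v0) N1.N1=(alive,v1) N1.N2=(suspect,v1) N1.N3=(alive,v0)
Op 9: gossip N2<->N1 -> N2.N0=(alive,v0) N2.N1=(alive,v1) N2.N2=(suspect,v1) N2.N3=(alive,v0) | N1.N0=(alive,v0) N1.N1=(alive,v1) N1.N2=(suspect,v1) N1.N3=(alive,v0)
Op 10: N3 marks N2=dead -> (dead,v2)
Op 11: gossip N2<->N1 -> N2.N0=(alive,v0) N2.N1=(alive,v1) N2.N2=(suspect,v1) N2.N3=(alive,v0) | N1.N0=(alive,v0) N1.N1=(alive,v1) N1.N2=(suspect,v1) N1.N3=(alive,v0)

Answer: N0=alive,0 N1=alive,1 N2=suspect,1 N3=alive,0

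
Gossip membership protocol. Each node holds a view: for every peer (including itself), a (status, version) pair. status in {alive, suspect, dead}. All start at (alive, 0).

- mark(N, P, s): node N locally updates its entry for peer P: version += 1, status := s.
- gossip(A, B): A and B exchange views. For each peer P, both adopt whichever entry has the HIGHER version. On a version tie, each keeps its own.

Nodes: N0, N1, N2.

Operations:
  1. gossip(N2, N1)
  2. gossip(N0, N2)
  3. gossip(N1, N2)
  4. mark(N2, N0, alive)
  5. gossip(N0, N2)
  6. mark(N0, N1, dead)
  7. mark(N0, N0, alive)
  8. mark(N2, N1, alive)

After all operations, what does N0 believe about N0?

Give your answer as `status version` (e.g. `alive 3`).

Answer: alive 2

Derivation:
Op 1: gossip N2<->N1 -> N2.N0=(alive,v0) N2.N1=(alive,v0) N2.N2=(alive,v0) | N1.N0=(alive,v0) N1.N1=(alive,v0) N1.N2=(alive,v0)
Op 2: gossip N0<->N2 -> N0.N0=(alive,v0) N0.N1=(alive,v0) N0.N2=(alive,v0) | N2.N0=(alive,v0) N2.N1=(alive,v0) N2.N2=(alive,v0)
Op 3: gossip N1<->N2 -> N1.N0=(alive,v0) N1.N1=(alive,v0) N1.N2=(alive,v0) | N2.N0=(alive,v0) N2.N1=(alive,v0) N2.N2=(alive,v0)
Op 4: N2 marks N0=alive -> (alive,v1)
Op 5: gossip N0<->N2 -> N0.N0=(alive,v1) N0.N1=(alive,v0) N0.N2=(alive,v0) | N2.N0=(alive,v1) N2.N1=(alive,v0) N2.N2=(alive,v0)
Op 6: N0 marks N1=dead -> (dead,v1)
Op 7: N0 marks N0=alive -> (alive,v2)
Op 8: N2 marks N1=alive -> (alive,v1)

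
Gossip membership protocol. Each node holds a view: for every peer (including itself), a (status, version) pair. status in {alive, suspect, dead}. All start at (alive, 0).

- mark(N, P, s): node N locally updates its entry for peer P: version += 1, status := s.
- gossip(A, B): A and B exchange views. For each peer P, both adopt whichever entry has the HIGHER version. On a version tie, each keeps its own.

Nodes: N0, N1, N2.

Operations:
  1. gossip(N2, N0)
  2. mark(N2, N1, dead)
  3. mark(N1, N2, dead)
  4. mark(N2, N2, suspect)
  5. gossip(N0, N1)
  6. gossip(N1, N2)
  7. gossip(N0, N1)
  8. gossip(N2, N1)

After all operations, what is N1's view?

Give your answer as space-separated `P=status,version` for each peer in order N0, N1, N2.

Op 1: gossip N2<->N0 -> N2.N0=(alive,v0) N2.N1=(alive,v0) N2.N2=(alive,v0) | N0.N0=(alive,v0) N0.N1=(alive,v0) N0.N2=(alive,v0)
Op 2: N2 marks N1=dead -> (dead,v1)
Op 3: N1 marks N2=dead -> (dead,v1)
Op 4: N2 marks N2=suspect -> (suspect,v1)
Op 5: gossip N0<->N1 -> N0.N0=(alive,v0) N0.N1=(alive,v0) N0.N2=(dead,v1) | N1.N0=(alive,v0) N1.N1=(alive,v0) N1.N2=(dead,v1)
Op 6: gossip N1<->N2 -> N1.N0=(alive,v0) N1.N1=(dead,v1) N1.N2=(dead,v1) | N2.N0=(alive,v0) N2.N1=(dead,v1) N2.N2=(suspect,v1)
Op 7: gossip N0<->N1 -> N0.N0=(alive,v0) N0.N1=(dead,v1) N0.N2=(dead,v1) | N1.N0=(alive,v0) N1.N1=(dead,v1) N1.N2=(dead,v1)
Op 8: gossip N2<->N1 -> N2.N0=(alive,v0) N2.N1=(dead,v1) N2.N2=(suspect,v1) | N1.N0=(alive,v0) N1.N1=(dead,v1) N1.N2=(dead,v1)

Answer: N0=alive,0 N1=dead,1 N2=dead,1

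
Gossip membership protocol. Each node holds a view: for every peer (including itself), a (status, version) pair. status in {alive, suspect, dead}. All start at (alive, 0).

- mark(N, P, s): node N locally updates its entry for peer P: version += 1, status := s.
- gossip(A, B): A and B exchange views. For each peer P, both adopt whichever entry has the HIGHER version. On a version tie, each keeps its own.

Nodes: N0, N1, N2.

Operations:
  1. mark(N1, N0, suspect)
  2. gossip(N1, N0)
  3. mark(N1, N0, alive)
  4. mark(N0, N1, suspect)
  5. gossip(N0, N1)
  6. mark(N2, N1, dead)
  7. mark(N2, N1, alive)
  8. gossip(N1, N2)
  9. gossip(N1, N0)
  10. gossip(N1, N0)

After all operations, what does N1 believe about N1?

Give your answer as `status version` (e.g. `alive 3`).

Answer: alive 2

Derivation:
Op 1: N1 marks N0=suspect -> (suspect,v1)
Op 2: gossip N1<->N0 -> N1.N0=(suspect,v1) N1.N1=(alive,v0) N1.N2=(alive,v0) | N0.N0=(suspect,v1) N0.N1=(alive,v0) N0.N2=(alive,v0)
Op 3: N1 marks N0=alive -> (alive,v2)
Op 4: N0 marks N1=suspect -> (suspect,v1)
Op 5: gossip N0<->N1 -> N0.N0=(alive,v2) N0.N1=(suspect,v1) N0.N2=(alive,v0) | N1.N0=(alive,v2) N1.N1=(suspect,v1) N1.N2=(alive,v0)
Op 6: N2 marks N1=dead -> (dead,v1)
Op 7: N2 marks N1=alive -> (alive,v2)
Op 8: gossip N1<->N2 -> N1.N0=(alive,v2) N1.N1=(alive,v2) N1.N2=(alive,v0) | N2.N0=(alive,v2) N2.N1=(alive,v2) N2.N2=(alive,v0)
Op 9: gossip N1<->N0 -> N1.N0=(alive,v2) N1.N1=(alive,v2) N1.N2=(alive,v0) | N0.N0=(alive,v2) N0.N1=(alive,v2) N0.N2=(alive,v0)
Op 10: gossip N1<->N0 -> N1.N0=(alive,v2) N1.N1=(alive,v2) N1.N2=(alive,v0) | N0.N0=(alive,v2) N0.N1=(alive,v2) N0.N2=(alive,v0)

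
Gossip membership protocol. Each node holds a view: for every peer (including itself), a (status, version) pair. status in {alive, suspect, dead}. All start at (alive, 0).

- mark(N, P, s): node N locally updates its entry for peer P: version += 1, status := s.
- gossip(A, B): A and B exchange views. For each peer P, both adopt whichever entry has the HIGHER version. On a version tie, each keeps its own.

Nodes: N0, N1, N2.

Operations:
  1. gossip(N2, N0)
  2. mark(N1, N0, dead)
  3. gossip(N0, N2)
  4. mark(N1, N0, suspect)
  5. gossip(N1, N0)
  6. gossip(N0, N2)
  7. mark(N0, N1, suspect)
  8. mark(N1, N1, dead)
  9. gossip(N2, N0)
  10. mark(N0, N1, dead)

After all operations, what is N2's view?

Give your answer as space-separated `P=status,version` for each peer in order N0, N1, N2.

Answer: N0=suspect,2 N1=suspect,1 N2=alive,0

Derivation:
Op 1: gossip N2<->N0 -> N2.N0=(alive,v0) N2.N1=(alive,v0) N2.N2=(alive,v0) | N0.N0=(alive,v0) N0.N1=(alive,v0) N0.N2=(alive,v0)
Op 2: N1 marks N0=dead -> (dead,v1)
Op 3: gossip N0<->N2 -> N0.N0=(alive,v0) N0.N1=(alive,v0) N0.N2=(alive,v0) | N2.N0=(alive,v0) N2.N1=(alive,v0) N2.N2=(alive,v0)
Op 4: N1 marks N0=suspect -> (suspect,v2)
Op 5: gossip N1<->N0 -> N1.N0=(suspect,v2) N1.N1=(alive,v0) N1.N2=(alive,v0) | N0.N0=(suspect,v2) N0.N1=(alive,v0) N0.N2=(alive,v0)
Op 6: gossip N0<->N2 -> N0.N0=(suspect,v2) N0.N1=(alive,v0) N0.N2=(alive,v0) | N2.N0=(suspect,v2) N2.N1=(alive,v0) N2.N2=(alive,v0)
Op 7: N0 marks N1=suspect -> (suspect,v1)
Op 8: N1 marks N1=dead -> (dead,v1)
Op 9: gossip N2<->N0 -> N2.N0=(suspect,v2) N2.N1=(suspect,v1) N2.N2=(alive,v0) | N0.N0=(suspect,v2) N0.N1=(suspect,v1) N0.N2=(alive,v0)
Op 10: N0 marks N1=dead -> (dead,v2)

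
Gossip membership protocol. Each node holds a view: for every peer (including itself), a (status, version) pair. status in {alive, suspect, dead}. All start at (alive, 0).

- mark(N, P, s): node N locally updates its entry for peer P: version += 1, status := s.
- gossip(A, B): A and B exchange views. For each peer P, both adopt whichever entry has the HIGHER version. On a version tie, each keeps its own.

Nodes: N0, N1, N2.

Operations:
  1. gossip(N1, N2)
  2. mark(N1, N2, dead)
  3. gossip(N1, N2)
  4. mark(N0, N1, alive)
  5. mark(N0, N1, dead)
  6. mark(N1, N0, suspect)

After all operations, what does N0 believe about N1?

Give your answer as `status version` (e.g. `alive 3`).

Op 1: gossip N1<->N2 -> N1.N0=(alive,v0) N1.N1=(alive,v0) N1.N2=(alive,v0) | N2.N0=(alive,v0) N2.N1=(alive,v0) N2.N2=(alive,v0)
Op 2: N1 marks N2=dead -> (dead,v1)
Op 3: gossip N1<->N2 -> N1.N0=(alive,v0) N1.N1=(alive,v0) N1.N2=(dead,v1) | N2.N0=(alive,v0) N2.N1=(alive,v0) N2.N2=(dead,v1)
Op 4: N0 marks N1=alive -> (alive,v1)
Op 5: N0 marks N1=dead -> (dead,v2)
Op 6: N1 marks N0=suspect -> (suspect,v1)

Answer: dead 2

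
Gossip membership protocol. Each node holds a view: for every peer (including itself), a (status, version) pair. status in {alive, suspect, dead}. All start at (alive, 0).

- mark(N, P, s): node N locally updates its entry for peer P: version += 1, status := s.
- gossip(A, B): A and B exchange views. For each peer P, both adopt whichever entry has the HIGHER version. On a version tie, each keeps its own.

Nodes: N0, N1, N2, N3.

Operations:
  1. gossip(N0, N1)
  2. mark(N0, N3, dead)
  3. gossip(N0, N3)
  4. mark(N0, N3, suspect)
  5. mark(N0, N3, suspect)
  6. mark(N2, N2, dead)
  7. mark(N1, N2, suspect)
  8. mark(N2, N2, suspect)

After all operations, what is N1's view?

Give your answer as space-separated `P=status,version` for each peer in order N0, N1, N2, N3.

Op 1: gossip N0<->N1 -> N0.N0=(alive,v0) N0.N1=(alive,v0) N0.N2=(alive,v0) N0.N3=(alive,v0) | N1.N0=(alive,v0) N1.N1=(alive,v0) N1.N2=(alive,v0) N1.N3=(alive,v0)
Op 2: N0 marks N3=dead -> (dead,v1)
Op 3: gossip N0<->N3 -> N0.N0=(alive,v0) N0.N1=(alive,v0) N0.N2=(alive,v0) N0.N3=(dead,v1) | N3.N0=(alive,v0) N3.N1=(alive,v0) N3.N2=(alive,v0) N3.N3=(dead,v1)
Op 4: N0 marks N3=suspect -> (suspect,v2)
Op 5: N0 marks N3=suspect -> (suspect,v3)
Op 6: N2 marks N2=dead -> (dead,v1)
Op 7: N1 marks N2=suspect -> (suspect,v1)
Op 8: N2 marks N2=suspect -> (suspect,v2)

Answer: N0=alive,0 N1=alive,0 N2=suspect,1 N3=alive,0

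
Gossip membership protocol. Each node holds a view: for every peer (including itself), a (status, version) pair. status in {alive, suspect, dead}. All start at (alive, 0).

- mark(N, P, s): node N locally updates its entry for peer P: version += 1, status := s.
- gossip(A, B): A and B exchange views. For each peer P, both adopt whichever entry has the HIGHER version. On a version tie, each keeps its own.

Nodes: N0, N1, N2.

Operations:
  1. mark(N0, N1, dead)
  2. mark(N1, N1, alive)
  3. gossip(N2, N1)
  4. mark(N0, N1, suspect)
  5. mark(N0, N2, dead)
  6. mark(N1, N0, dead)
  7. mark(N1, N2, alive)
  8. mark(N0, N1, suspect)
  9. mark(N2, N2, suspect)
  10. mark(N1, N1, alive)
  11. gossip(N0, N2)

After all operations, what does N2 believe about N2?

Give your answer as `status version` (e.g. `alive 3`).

Answer: suspect 1

Derivation:
Op 1: N0 marks N1=dead -> (dead,v1)
Op 2: N1 marks N1=alive -> (alive,v1)
Op 3: gossip N2<->N1 -> N2.N0=(alive,v0) N2.N1=(alive,v1) N2.N2=(alive,v0) | N1.N0=(alive,v0) N1.N1=(alive,v1) N1.N2=(alive,v0)
Op 4: N0 marks N1=suspect -> (suspect,v2)
Op 5: N0 marks N2=dead -> (dead,v1)
Op 6: N1 marks N0=dead -> (dead,v1)
Op 7: N1 marks N2=alive -> (alive,v1)
Op 8: N0 marks N1=suspect -> (suspect,v3)
Op 9: N2 marks N2=suspect -> (suspect,v1)
Op 10: N1 marks N1=alive -> (alive,v2)
Op 11: gossip N0<->N2 -> N0.N0=(alive,v0) N0.N1=(suspect,v3) N0.N2=(dead,v1) | N2.N0=(alive,v0) N2.N1=(suspect,v3) N2.N2=(suspect,v1)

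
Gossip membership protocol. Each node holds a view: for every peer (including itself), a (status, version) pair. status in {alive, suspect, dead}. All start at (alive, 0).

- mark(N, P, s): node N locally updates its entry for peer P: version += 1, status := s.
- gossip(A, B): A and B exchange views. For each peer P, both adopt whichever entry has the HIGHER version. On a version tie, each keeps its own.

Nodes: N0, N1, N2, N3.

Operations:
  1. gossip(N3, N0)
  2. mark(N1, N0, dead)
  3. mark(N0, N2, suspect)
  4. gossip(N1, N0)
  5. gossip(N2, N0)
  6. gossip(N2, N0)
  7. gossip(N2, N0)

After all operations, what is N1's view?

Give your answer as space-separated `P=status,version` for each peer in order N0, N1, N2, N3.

Op 1: gossip N3<->N0 -> N3.N0=(alive,v0) N3.N1=(alive,v0) N3.N2=(alive,v0) N3.N3=(alive,v0) | N0.N0=(alive,v0) N0.N1=(alive,v0) N0.N2=(alive,v0) N0.N3=(alive,v0)
Op 2: N1 marks N0=dead -> (dead,v1)
Op 3: N0 marks N2=suspect -> (suspect,v1)
Op 4: gossip N1<->N0 -> N1.N0=(dead,v1) N1.N1=(alive,v0) N1.N2=(suspect,v1) N1.N3=(alive,v0) | N0.N0=(dead,v1) N0.N1=(alive,v0) N0.N2=(suspect,v1) N0.N3=(alive,v0)
Op 5: gossip N2<->N0 -> N2.N0=(dead,v1) N2.N1=(alive,v0) N2.N2=(suspect,v1) N2.N3=(alive,v0) | N0.N0=(dead,v1) N0.N1=(alive,v0) N0.N2=(suspect,v1) N0.N3=(alive,v0)
Op 6: gossip N2<->N0 -> N2.N0=(dead,v1) N2.N1=(alive,v0) N2.N2=(suspect,v1) N2.N3=(alive,v0) | N0.N0=(dead,v1) N0.N1=(alive,v0) N0.N2=(suspect,v1) N0.N3=(alive,v0)
Op 7: gossip N2<->N0 -> N2.N0=(dead,v1) N2.N1=(alive,v0) N2.N2=(suspect,v1) N2.N3=(alive,v0) | N0.N0=(dead,v1) N0.N1=(alive,v0) N0.N2=(suspect,v1) N0.N3=(alive,v0)

Answer: N0=dead,1 N1=alive,0 N2=suspect,1 N3=alive,0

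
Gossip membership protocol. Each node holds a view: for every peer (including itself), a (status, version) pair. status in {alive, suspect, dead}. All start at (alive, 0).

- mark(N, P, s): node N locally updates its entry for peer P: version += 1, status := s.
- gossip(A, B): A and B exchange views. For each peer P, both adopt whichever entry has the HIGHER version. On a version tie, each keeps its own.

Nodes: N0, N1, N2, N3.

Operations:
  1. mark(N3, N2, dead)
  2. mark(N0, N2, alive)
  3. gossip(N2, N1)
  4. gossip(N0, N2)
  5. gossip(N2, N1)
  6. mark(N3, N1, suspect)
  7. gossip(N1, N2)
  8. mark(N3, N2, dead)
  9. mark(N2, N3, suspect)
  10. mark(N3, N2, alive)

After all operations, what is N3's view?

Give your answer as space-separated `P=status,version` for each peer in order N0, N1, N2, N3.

Op 1: N3 marks N2=dead -> (dead,v1)
Op 2: N0 marks N2=alive -> (alive,v1)
Op 3: gossip N2<->N1 -> N2.N0=(alive,v0) N2.N1=(alive,v0) N2.N2=(alive,v0) N2.N3=(alive,v0) | N1.N0=(alive,v0) N1.N1=(alive,v0) N1.N2=(alive,v0) N1.N3=(alive,v0)
Op 4: gossip N0<->N2 -> N0.N0=(alive,v0) N0.N1=(alive,v0) N0.N2=(alive,v1) N0.N3=(alive,v0) | N2.N0=(alive,v0) N2.N1=(alive,v0) N2.N2=(alive,v1) N2.N3=(alive,v0)
Op 5: gossip N2<->N1 -> N2.N0=(alive,v0) N2.N1=(alive,v0) N2.N2=(alive,v1) N2.N3=(alive,v0) | N1.N0=(alive,v0) N1.N1=(alive,v0) N1.N2=(alive,v1) N1.N3=(alive,v0)
Op 6: N3 marks N1=suspect -> (suspect,v1)
Op 7: gossip N1<->N2 -> N1.N0=(alive,v0) N1.N1=(alive,v0) N1.N2=(alive,v1) N1.N3=(alive,v0) | N2.N0=(alive,v0) N2.N1=(alive,v0) N2.N2=(alive,v1) N2.N3=(alive,v0)
Op 8: N3 marks N2=dead -> (dead,v2)
Op 9: N2 marks N3=suspect -> (suspect,v1)
Op 10: N3 marks N2=alive -> (alive,v3)

Answer: N0=alive,0 N1=suspect,1 N2=alive,3 N3=alive,0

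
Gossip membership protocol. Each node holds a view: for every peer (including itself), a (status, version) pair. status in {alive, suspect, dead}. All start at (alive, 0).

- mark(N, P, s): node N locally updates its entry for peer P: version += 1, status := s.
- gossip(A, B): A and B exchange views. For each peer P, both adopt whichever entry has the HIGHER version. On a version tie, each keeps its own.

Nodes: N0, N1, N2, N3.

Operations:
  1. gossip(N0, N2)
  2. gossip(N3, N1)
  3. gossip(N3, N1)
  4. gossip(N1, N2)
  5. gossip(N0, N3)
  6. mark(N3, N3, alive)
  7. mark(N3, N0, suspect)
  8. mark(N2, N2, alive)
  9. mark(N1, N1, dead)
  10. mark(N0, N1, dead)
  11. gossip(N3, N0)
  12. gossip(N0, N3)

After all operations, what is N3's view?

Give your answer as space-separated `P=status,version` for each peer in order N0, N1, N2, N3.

Answer: N0=suspect,1 N1=dead,1 N2=alive,0 N3=alive,1

Derivation:
Op 1: gossip N0<->N2 -> N0.N0=(alive,v0) N0.N1=(alive,v0) N0.N2=(alive,v0) N0.N3=(alive,v0) | N2.N0=(alive,v0) N2.N1=(alive,v0) N2.N2=(alive,v0) N2.N3=(alive,v0)
Op 2: gossip N3<->N1 -> N3.N0=(alive,v0) N3.N1=(alive,v0) N3.N2=(alive,v0) N3.N3=(alive,v0) | N1.N0=(alive,v0) N1.N1=(alive,v0) N1.N2=(alive,v0) N1.N3=(alive,v0)
Op 3: gossip N3<->N1 -> N3.N0=(alive,v0) N3.N1=(alive,v0) N3.N2=(alive,v0) N3.N3=(alive,v0) | N1.N0=(alive,v0) N1.N1=(alive,v0) N1.N2=(alive,v0) N1.N3=(alive,v0)
Op 4: gossip N1<->N2 -> N1.N0=(alive,v0) N1.N1=(alive,v0) N1.N2=(alive,v0) N1.N3=(alive,v0) | N2.N0=(alive,v0) N2.N1=(alive,v0) N2.N2=(alive,v0) N2.N3=(alive,v0)
Op 5: gossip N0<->N3 -> N0.N0=(alive,v0) N0.N1=(alive,v0) N0.N2=(alive,v0) N0.N3=(alive,v0) | N3.N0=(alive,v0) N3.N1=(alive,v0) N3.N2=(alive,v0) N3.N3=(alive,v0)
Op 6: N3 marks N3=alive -> (alive,v1)
Op 7: N3 marks N0=suspect -> (suspect,v1)
Op 8: N2 marks N2=alive -> (alive,v1)
Op 9: N1 marks N1=dead -> (dead,v1)
Op 10: N0 marks N1=dead -> (dead,v1)
Op 11: gossip N3<->N0 -> N3.N0=(suspect,v1) N3.N1=(dead,v1) N3.N2=(alive,v0) N3.N3=(alive,v1) | N0.N0=(suspect,v1) N0.N1=(dead,v1) N0.N2=(alive,v0) N0.N3=(alive,v1)
Op 12: gossip N0<->N3 -> N0.N0=(suspect,v1) N0.N1=(dead,v1) N0.N2=(alive,v0) N0.N3=(alive,v1) | N3.N0=(suspect,v1) N3.N1=(dead,v1) N3.N2=(alive,v0) N3.N3=(alive,v1)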